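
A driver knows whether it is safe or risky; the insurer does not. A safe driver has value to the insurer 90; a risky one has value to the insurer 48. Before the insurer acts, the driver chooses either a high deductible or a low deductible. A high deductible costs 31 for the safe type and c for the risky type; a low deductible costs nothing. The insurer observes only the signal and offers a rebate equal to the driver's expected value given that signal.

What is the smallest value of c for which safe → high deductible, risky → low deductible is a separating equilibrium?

42

Under separation: high deductible → safe (pays 90); low deductible → risky (pays 48).
Safe: 90 − 31 = 59 ≥ 48 − 0 = 48. Holds regardless of c. ✓
Risky: 48 − 0 ≥ 90 − c, so c ≥ 90 − 48 = 42.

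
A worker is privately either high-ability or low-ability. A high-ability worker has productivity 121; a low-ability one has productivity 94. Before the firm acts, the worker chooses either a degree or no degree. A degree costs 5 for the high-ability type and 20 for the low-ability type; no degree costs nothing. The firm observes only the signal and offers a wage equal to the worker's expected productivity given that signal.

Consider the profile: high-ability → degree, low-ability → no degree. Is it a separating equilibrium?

No

Under separation the firm infers type exactly: degree → high-ability (pays 121), no degree → low-ability (pays 94).
High-ability: degree gives 121 − 5 = 116; no degree gives 94 − 0 = 94. No deviation. ✓
Low-ability: no degree gives 94 − 0 = 94; degree gives 121 − 20 = 101. Would deviate. ✗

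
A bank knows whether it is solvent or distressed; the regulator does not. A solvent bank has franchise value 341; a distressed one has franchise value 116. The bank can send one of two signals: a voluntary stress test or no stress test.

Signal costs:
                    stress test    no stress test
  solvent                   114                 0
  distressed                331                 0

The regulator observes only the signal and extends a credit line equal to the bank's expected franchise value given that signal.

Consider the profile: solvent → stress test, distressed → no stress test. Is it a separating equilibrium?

Under separation the regulator infers type exactly: stress test → solvent (pays 341), no stress test → distressed (pays 116).
Solvent: stress test gives 341 − 114 = 227; no stress test gives 116 − 0 = 116. No deviation. ✓
Distressed: no stress test gives 116 − 0 = 116; stress test gives 341 − 331 = 10. No deviation. ✓
Both incentive constraints hold.

Yes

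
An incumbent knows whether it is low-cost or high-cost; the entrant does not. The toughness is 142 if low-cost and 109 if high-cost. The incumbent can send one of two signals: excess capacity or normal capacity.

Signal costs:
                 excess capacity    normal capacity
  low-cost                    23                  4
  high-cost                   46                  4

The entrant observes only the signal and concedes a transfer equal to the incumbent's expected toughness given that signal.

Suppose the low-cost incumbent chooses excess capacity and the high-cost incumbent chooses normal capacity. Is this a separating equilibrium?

Yes

If types separate, excess capacity earns payment 142 and normal capacity earns 109.
Low-cost: excess capacity gives 142 − 23 = 119; normal capacity gives 109 − 4 = 105. No deviation. ✓
High-cost: normal capacity gives 109 − 4 = 105; excess capacity gives 142 − 46 = 96. No deviation. ✓
Neither type gains from mimicking the other.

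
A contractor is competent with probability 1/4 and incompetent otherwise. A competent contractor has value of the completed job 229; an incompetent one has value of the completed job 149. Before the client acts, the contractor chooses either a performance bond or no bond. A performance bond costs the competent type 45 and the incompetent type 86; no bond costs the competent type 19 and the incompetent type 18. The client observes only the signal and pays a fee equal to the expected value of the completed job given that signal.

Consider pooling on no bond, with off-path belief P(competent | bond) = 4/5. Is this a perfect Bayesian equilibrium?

At the pooled signal (no bond) the client holds the prior 1/4 and pays 1/4·229 + 3/4·149 = 169. Off-path (bond) belief 4/5 gives 4/5·229 + 1/5·149 = 213.
Competent: no bond gives 169 − 19 = 150; bond gives 213 − 45 = 168. Deviates. ✗
Incompetent: no bond gives 169 − 18 = 151; bond gives 213 − 86 = 127. Stays. ✓

No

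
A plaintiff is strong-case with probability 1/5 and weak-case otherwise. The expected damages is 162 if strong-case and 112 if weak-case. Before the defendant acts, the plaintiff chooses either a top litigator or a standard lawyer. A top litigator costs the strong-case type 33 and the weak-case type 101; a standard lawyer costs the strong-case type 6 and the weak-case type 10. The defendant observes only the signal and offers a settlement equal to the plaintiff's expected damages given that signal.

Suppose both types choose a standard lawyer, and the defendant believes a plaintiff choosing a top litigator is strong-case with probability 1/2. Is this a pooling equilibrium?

On the equilibrium path (standard lawyer) the defendant holds the prior 1/5 and pays 1/5·162 + 4/5·112 = 122. Off-path (top litigator) belief 1/2 gives 1/2·162 + 1/2·112 = 137.
Strong-case: standard lawyer gives 122 − 6 = 116; top litigator gives 137 − 33 = 104. Stays. ✓
Weak-case: standard lawyer gives 122 − 10 = 112; top litigator gives 137 − 101 = 36. Stays. ✓
Beliefs are Bayes-consistent on-path and both types best-respond.

Yes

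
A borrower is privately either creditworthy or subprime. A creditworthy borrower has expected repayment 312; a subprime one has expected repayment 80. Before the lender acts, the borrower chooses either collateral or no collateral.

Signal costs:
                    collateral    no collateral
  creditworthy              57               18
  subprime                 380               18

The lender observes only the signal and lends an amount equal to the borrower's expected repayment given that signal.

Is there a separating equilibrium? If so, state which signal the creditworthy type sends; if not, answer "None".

collateral

Try creditworthy → collateral, subprime → no collateral:
  If types separate, collateral earns payment 312 and no collateral earns 80.
  Creditworthy: collateral gives 312 − 57 = 255; no collateral gives 80 − 18 = 62. No deviation. ✓
  Subprime: no collateral gives 80 − 18 = 62; collateral gives 312 − 380 = -68. No deviation. ✓
Both hold — the creditworthy type sends collateral.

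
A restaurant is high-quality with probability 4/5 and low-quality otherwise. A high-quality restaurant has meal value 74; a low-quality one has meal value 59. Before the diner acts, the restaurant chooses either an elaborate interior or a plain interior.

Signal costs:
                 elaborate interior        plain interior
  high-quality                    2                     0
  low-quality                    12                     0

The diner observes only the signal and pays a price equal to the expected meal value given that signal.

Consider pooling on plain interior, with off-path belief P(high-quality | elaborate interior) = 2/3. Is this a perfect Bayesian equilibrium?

On the equilibrium path (plain interior) the diner holds the prior 4/5 and pays 4/5·74 + 1/5·59 = 71. Off-path (elaborate interior) belief 2/3 gives 2/3·74 + 1/3·59 = 69.
High-quality: plain interior gives 71 − 0 = 71; elaborate interior gives 69 − 2 = 67. Stays. ✓
Low-quality: plain interior gives 71 − 0 = 71; elaborate interior gives 69 − 12 = 57. Stays. ✓
Beliefs are Bayes-consistent on-path and both types best-respond.

Yes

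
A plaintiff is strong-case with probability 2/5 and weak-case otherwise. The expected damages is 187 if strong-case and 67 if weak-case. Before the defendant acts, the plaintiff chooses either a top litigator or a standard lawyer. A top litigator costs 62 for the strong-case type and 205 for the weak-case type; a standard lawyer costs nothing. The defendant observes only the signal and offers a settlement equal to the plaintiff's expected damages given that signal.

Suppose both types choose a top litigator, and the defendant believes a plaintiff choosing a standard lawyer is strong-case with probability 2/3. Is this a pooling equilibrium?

No

At the pooled signal (top litigator) the defendant holds the prior 2/5 and pays 2/5·187 + 3/5·67 = 115. Off-path (standard lawyer) belief 2/3 gives 2/3·187 + 1/3·67 = 147.
Strong-case: top litigator gives 115 − 62 = 53; standard lawyer gives 147 − 0 = 147. Deviates. ✗
Weak-case: top litigator gives 115 − 205 = -90; standard lawyer gives 147 − 0 = 147. Deviates. ✗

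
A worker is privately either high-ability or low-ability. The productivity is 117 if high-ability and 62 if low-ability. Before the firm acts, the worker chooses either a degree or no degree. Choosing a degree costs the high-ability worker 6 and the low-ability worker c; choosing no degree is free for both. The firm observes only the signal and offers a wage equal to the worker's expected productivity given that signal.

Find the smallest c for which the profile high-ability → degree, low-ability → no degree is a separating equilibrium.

55

Under separation: degree → high-ability (pays 117); no degree → low-ability (pays 62).
High-ability: 117 − 6 = 111 ≥ 62 − 0 = 62. Holds regardless of c. ✓
Low-ability: 62 − 0 ≥ 117 − c, so c ≥ 117 − 62 = 55.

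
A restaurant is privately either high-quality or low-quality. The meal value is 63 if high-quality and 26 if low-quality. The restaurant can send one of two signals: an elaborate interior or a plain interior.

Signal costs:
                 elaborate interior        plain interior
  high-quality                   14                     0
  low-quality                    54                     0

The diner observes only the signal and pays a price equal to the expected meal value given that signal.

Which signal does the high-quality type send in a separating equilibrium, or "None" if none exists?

elaborate interior

Try high-quality → elaborate interior, low-quality → plain interior:
  If types separate, elaborate interior earns payment 63 and plain interior earns 26.
  High-quality: elaborate interior gives 63 − 14 = 49; plain interior gives 26 − 0 = 26. No deviation. ✓
  Low-quality: plain interior gives 26 − 0 = 26; elaborate interior gives 63 − 54 = 9. No deviation. ✓
Both hold — the high-quality type sends elaborate interior.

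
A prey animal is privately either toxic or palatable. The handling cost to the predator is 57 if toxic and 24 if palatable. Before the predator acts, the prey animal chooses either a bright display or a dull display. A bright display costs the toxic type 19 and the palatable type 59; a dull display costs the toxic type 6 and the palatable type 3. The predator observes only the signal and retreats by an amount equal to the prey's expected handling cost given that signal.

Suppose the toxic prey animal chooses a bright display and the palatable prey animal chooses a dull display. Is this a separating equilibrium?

Yes

Under separation the predator infers type exactly: bright display → toxic (pays 57), dull display → palatable (pays 24).
Toxic: bright display gives 57 − 19 = 38; dull display gives 24 − 6 = 18. No deviation. ✓
Palatable: dull display gives 24 − 3 = 21; bright display gives 57 − 59 = -2. No deviation. ✓
Both incentive constraints hold.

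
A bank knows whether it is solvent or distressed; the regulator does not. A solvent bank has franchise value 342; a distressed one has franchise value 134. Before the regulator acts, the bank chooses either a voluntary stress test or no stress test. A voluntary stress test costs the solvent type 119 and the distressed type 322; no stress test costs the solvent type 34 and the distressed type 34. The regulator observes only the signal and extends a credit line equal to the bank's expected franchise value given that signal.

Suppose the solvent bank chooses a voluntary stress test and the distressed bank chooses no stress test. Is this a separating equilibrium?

Yes

Under separation the regulator infers type exactly: stress test → solvent (pays 342), no stress test → distressed (pays 134).
Solvent: stress test gives 342 − 119 = 223; no stress test gives 134 − 34 = 100. No deviation. ✓
Distressed: no stress test gives 134 − 34 = 100; stress test gives 342 − 322 = 20. No deviation. ✓
Both incentive constraints hold.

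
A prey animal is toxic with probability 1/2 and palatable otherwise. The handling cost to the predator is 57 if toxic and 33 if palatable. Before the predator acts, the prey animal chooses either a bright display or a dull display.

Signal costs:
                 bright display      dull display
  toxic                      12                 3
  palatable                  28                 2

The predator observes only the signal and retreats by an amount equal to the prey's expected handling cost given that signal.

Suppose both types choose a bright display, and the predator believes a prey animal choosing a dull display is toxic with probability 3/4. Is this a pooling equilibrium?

At the pooled signal (bright display) the predator holds the prior 1/2 and pays 1/2·57 + 1/2·33 = 45. Off-path (dull display) belief 3/4 gives 3/4·57 + 1/4·33 = 51.
Toxic: bright display gives 45 − 12 = 33; dull display gives 51 − 3 = 48. Deviates. ✗
Palatable: bright display gives 45 − 28 = 17; dull display gives 51 − 2 = 49. Deviates. ✗

No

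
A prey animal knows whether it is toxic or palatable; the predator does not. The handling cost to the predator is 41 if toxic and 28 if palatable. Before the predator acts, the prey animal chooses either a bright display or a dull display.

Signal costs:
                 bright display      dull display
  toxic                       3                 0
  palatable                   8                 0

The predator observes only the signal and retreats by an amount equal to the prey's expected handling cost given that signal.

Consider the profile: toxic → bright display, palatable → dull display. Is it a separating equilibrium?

Under separation the predator infers type exactly: bright display → toxic (pays 41), dull display → palatable (pays 28).
Toxic: bright display gives 41 − 3 = 38; dull display gives 28 − 0 = 28. No deviation. ✓
Palatable: dull display gives 28 − 0 = 28; bright display gives 41 − 8 = 33. Would deviate. ✗

No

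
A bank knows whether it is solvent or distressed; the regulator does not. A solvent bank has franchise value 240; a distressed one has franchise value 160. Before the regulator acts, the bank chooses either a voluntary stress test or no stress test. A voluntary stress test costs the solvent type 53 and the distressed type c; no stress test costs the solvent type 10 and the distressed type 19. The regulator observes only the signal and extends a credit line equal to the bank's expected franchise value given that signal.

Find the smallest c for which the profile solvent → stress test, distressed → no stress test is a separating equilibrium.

99

Under separation: stress test → solvent (pays 240); no stress test → distressed (pays 160).
Solvent: 240 − 53 = 187 ≥ 160 − 10 = 150. Holds regardless of c. ✓
Distressed: 160 − 19 ≥ 240 − c, so c ≥ 240 − 141 = 99.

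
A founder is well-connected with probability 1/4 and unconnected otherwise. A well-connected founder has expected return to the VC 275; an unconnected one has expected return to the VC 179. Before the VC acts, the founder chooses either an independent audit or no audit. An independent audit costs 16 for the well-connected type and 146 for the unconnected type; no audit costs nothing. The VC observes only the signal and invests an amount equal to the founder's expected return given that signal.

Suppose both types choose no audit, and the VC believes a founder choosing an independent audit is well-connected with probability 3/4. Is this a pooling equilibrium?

At the pooled signal (no audit) the VC holds the prior 1/4 and pays 1/4·275 + 3/4·179 = 203. Off-path (audit) belief 3/4 gives 3/4·275 + 1/4·179 = 251.
Well-connected: no audit gives 203 − 0 = 203; audit gives 251 − 16 = 235. Deviates. ✗
Unconnected: no audit gives 203 − 0 = 203; audit gives 251 − 146 = 105. Stays. ✓

No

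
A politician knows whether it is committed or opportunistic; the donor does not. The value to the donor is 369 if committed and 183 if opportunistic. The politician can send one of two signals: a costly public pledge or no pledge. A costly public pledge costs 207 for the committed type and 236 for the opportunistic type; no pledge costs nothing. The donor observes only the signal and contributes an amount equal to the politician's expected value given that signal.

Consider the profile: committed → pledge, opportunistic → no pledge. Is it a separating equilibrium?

No

If types separate, pledge earns payment 369 and no pledge earns 183.
Committed: pledge gives 369 − 207 = 162; no pledge gives 183 − 0 = 183. Would deviate. ✗
Opportunistic: no pledge gives 183 − 0 = 183; pledge gives 369 − 236 = 133. No deviation. ✓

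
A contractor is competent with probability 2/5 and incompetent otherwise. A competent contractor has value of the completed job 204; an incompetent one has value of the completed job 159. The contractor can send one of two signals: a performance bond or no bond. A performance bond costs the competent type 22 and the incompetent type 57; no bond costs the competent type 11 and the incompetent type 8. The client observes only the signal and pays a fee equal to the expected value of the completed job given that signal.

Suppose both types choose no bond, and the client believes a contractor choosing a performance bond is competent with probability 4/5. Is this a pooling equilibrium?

At the pooled signal (no bond) the client holds the prior 2/5 and pays 2/5·204 + 3/5·159 = 177. Off-path (bond) belief 4/5 gives 4/5·204 + 1/5·159 = 195.
Competent: no bond gives 177 − 11 = 166; bond gives 195 − 22 = 173. Deviates. ✗
Incompetent: no bond gives 177 − 8 = 169; bond gives 195 − 57 = 138. Stays. ✓

No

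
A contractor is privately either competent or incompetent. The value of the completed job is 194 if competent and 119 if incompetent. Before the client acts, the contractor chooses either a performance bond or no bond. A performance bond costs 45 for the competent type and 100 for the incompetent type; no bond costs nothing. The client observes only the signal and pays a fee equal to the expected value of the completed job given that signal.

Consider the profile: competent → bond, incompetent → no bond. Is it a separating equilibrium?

Yes

If types separate, bond earns payment 194 and no bond earns 119.
Competent: bond gives 194 − 45 = 149; no bond gives 119 − 0 = 119. No deviation. ✓
Incompetent: no bond gives 119 − 0 = 119; bond gives 194 − 100 = 94. No deviation. ✓
Both incentive constraints hold.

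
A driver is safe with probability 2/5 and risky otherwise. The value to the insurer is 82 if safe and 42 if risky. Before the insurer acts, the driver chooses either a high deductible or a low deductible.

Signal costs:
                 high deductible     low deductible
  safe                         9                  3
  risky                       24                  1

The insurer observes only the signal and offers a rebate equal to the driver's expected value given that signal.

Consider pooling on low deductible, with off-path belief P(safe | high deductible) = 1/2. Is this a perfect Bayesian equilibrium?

On the equilibrium path (low deductible) the insurer holds the prior 2/5 and pays 2/5·82 + 3/5·42 = 58. Off-path (high deductible) belief 1/2 gives 1/2·82 + 1/2·42 = 62.
Safe: low deductible gives 58 − 3 = 55; high deductible gives 62 − 9 = 53. Stays. ✓
Risky: low deductible gives 58 − 1 = 57; high deductible gives 62 − 24 = 38. Stays. ✓
Beliefs are Bayes-consistent on-path and both types best-respond.

Yes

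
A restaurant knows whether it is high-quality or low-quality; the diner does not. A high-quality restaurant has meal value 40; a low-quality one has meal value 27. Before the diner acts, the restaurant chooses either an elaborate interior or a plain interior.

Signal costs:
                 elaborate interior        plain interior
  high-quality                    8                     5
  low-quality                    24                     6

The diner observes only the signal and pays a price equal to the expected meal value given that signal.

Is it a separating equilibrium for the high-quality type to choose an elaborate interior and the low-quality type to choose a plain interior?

Yes

If types separate, elaborate interior earns payment 40 and plain interior earns 27.
High-quality: elaborate interior gives 40 − 8 = 32; plain interior gives 27 − 5 = 22. No deviation. ✓
Low-quality: plain interior gives 27 − 6 = 21; elaborate interior gives 40 − 24 = 16. No deviation. ✓
Neither type gains from mimicking the other.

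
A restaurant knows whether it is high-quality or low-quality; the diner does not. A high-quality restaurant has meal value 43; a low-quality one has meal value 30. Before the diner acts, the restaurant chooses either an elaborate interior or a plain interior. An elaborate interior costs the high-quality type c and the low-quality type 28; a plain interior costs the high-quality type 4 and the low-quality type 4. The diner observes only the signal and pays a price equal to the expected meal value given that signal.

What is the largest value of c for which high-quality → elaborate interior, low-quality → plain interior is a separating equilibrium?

17

Under separation: elaborate interior → high-quality (pays 43); plain interior → low-quality (pays 30).
Low-quality: 30 − 4 = 26 ≥ 43 − 28 = 15. Holds regardless of c. ✓
High-quality: 43 − c ≥ 30 − 4, so c ≤ 43 − 26 = 17.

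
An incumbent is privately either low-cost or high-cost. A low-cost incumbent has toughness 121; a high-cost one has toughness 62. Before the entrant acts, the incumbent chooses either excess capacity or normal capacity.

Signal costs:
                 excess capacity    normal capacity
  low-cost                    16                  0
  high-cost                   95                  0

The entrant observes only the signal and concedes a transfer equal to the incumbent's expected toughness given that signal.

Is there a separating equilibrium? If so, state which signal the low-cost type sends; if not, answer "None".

excess capacity

Try low-cost → excess capacity, high-cost → normal capacity:
  Under separation the entrant infers type exactly: excess capacity → low-cost (pays 121), normal capacity → high-cost (pays 62).
  Low-cost: excess capacity gives 121 − 16 = 105; normal capacity gives 62 − 0 = 62. No deviation. ✓
  High-cost: normal capacity gives 62 − 0 = 62; excess capacity gives 121 − 95 = 26. No deviation. ✓
Both hold — the low-cost type sends excess capacity.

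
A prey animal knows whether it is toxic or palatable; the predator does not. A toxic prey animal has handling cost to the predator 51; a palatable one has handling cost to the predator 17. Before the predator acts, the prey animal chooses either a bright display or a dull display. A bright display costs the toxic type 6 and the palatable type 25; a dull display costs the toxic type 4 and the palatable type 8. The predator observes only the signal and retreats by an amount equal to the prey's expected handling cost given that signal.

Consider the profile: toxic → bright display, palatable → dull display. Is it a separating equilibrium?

No

Under separation the predator infers type exactly: bright display → toxic (pays 51), dull display → palatable (pays 17).
Toxic: bright display gives 51 − 6 = 45; dull display gives 17 − 4 = 13. No deviation. ✓
Palatable: dull display gives 17 − 8 = 9; bright display gives 51 − 25 = 26. Would deviate. ✗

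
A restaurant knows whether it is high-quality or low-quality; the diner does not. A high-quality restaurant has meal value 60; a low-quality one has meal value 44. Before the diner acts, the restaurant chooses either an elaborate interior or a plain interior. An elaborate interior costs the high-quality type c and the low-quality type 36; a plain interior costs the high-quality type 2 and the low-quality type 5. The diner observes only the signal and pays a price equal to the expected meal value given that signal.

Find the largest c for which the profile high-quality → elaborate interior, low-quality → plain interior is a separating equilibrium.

Under separation: elaborate interior → high-quality (pays 60); plain interior → low-quality (pays 44).
Low-quality: 44 − 5 = 39 ≥ 60 − 36 = 24. Holds regardless of c. ✓
High-quality: 60 − c ≥ 44 − 2, so c ≤ 60 − 42 = 18.

18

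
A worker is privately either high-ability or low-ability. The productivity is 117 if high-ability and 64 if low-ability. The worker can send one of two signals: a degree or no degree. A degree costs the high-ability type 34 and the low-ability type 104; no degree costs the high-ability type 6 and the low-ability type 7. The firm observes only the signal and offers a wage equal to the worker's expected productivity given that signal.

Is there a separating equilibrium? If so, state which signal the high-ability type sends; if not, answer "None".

degree

Try high-ability → degree, low-ability → no degree:
  If types separate, degree earns payment 117 and no degree earns 64.
  High-ability: degree gives 117 − 34 = 83; no degree gives 64 − 6 = 58. No deviation. ✓
  Low-ability: no degree gives 64 − 7 = 57; degree gives 117 − 104 = 13. No deviation. ✓
Both hold — the high-ability type sends degree.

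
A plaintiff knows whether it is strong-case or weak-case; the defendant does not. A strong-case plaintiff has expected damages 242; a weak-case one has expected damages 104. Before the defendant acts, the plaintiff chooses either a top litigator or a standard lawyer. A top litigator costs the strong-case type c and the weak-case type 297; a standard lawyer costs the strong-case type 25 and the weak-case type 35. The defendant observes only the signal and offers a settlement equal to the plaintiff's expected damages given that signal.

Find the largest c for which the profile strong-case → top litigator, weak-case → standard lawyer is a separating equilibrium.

163

Under separation: top litigator → strong-case (pays 242); standard lawyer → weak-case (pays 104).
Weak-case: 104 − 35 = 69 ≥ 242 − 297 = -55. Holds regardless of c. ✓
Strong-case: 242 − c ≥ 104 − 25, so c ≤ 242 − 79 = 163.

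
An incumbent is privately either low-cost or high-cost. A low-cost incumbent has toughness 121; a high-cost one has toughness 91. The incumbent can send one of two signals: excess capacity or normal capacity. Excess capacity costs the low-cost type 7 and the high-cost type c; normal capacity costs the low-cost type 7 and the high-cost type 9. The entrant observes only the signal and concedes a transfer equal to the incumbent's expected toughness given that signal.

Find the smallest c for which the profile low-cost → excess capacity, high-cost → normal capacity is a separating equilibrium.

Under separation: excess capacity → low-cost (pays 121); normal capacity → high-cost (pays 91).
Low-cost: 121 − 7 = 114 ≥ 91 − 7 = 84. Holds regardless of c. ✓
High-cost: 91 − 9 ≥ 121 − c, so c ≥ 121 − 82 = 39.

39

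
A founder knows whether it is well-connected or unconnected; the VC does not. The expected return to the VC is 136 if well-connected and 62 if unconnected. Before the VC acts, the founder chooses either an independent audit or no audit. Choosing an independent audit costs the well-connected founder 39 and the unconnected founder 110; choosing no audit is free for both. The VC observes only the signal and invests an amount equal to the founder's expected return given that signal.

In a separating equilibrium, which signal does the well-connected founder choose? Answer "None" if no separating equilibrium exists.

audit

Try well-connected → audit, unconnected → no audit:
  If types separate, audit earns payment 136 and no audit earns 62.
  Well-connected: audit gives 136 − 39 = 97; no audit gives 62 − 0 = 62. No deviation. ✓
  Unconnected: no audit gives 62 − 0 = 62; audit gives 136 − 110 = 26. No deviation. ✓
Both hold — the well-connected type sends audit.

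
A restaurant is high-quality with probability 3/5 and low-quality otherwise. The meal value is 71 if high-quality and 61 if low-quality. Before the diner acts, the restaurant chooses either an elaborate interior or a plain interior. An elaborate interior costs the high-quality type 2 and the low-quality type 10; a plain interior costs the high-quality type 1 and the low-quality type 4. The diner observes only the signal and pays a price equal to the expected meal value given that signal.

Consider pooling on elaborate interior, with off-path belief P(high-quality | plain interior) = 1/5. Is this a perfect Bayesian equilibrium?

No

At the pooled signal (elaborate interior) the diner holds the prior 3/5 and pays 3/5·71 + 2/5·61 = 67. Off-path (plain interior) belief 1/5 gives 1/5·71 + 4/5·61 = 63.
High-quality: elaborate interior gives 67 − 2 = 65; plain interior gives 63 − 1 = 62. Stays. ✓
Low-quality: elaborate interior gives 67 − 10 = 57; plain interior gives 63 − 4 = 59. Deviates. ✗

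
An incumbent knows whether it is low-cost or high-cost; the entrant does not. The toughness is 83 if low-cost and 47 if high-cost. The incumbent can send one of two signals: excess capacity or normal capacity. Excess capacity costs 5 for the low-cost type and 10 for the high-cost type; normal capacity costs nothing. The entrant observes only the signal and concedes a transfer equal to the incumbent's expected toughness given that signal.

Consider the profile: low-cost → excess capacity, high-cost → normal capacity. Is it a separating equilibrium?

If types separate, excess capacity earns payment 83 and normal capacity earns 47.
Low-cost: excess capacity gives 83 − 5 = 78; normal capacity gives 47 − 0 = 47. No deviation. ✓
High-cost: normal capacity gives 47 − 0 = 47; excess capacity gives 83 − 10 = 73. Would deviate. ✗

No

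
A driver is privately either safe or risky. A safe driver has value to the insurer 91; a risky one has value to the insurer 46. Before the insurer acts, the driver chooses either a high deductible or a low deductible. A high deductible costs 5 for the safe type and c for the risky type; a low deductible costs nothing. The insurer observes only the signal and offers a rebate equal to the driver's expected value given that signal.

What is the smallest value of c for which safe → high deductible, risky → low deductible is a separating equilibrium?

45

Under separation: high deductible → safe (pays 91); low deductible → risky (pays 46).
Safe: 91 − 5 = 86 ≥ 46 − 0 = 46. Holds regardless of c. ✓
Risky: 46 − 0 ≥ 91 − c, so c ≥ 91 − 46 = 45.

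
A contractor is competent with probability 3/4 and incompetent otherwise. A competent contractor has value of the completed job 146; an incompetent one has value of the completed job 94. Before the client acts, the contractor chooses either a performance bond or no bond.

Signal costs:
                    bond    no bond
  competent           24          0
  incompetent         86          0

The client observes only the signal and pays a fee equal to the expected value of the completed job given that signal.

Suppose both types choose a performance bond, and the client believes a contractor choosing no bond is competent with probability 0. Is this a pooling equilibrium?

No

On the equilibrium path (bond) the client holds the prior 3/4 and pays 3/4·146 + 1/4·94 = 133. Off-path (no bond) belief 0 gives 0·146 + 1·94 = 94.
Competent: bond gives 133 − 24 = 109; no bond gives 94 − 0 = 94. Stays. ✓
Incompetent: bond gives 133 − 86 = 47; no bond gives 94 − 0 = 94. Deviates. ✗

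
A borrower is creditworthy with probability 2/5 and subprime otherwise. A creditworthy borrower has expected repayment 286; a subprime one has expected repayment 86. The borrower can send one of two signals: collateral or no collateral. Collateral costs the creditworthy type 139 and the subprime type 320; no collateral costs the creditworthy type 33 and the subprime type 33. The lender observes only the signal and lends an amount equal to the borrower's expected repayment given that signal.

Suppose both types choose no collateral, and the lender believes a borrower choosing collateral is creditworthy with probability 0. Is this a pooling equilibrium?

Yes

At the pooled signal (no collateral) the lender holds the prior 2/5 and pays 2/5·286 + 3/5·86 = 166. Off-path (collateral) belief 0 gives 0·286 + 1·86 = 86.
Creditworthy: no collateral gives 166 − 33 = 133; collateral gives 86 − 139 = -53. Stays. ✓
Subprime: no collateral gives 166 − 33 = 133; collateral gives 86 − 320 = -234. Stays. ✓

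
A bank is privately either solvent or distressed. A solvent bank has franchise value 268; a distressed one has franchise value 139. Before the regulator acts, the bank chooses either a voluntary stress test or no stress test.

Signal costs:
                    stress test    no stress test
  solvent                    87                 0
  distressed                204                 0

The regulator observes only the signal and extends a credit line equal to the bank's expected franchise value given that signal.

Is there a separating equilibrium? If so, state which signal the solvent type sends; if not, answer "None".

Try solvent → stress test, distressed → no stress test:
  Under separation the regulator infers type exactly: stress test → solvent (pays 268), no stress test → distressed (pays 139).
  Solvent: stress test gives 268 − 87 = 181; no stress test gives 139 − 0 = 139. No deviation. ✓
  Distressed: no stress test gives 139 − 0 = 139; stress test gives 268 − 204 = 64. No deviation. ✓
Both hold — the solvent type sends stress test.

stress test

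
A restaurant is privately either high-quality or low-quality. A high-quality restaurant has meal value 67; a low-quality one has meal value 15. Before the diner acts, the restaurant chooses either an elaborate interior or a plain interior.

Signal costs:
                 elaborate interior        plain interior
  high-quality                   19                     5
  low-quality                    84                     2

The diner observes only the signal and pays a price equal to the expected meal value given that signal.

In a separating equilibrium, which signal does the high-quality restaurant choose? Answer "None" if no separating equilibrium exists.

elaborate interior

Try high-quality → elaborate interior, low-quality → plain interior:
  If types separate, elaborate interior earns payment 67 and plain interior earns 15.
  High-quality: elaborate interior gives 67 − 19 = 48; plain interior gives 15 − 5 = 10. No deviation. ✓
  Low-quality: plain interior gives 15 − 2 = 13; elaborate interior gives 67 − 84 = -17. No deviation. ✓
Both hold — the high-quality type sends elaborate interior.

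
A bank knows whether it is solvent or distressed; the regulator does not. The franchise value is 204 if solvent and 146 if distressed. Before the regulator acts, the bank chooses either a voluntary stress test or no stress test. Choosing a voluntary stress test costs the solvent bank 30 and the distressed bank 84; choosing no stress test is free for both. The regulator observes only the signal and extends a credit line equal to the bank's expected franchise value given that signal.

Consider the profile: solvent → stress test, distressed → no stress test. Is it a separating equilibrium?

If types separate, stress test earns payment 204 and no stress test earns 146.
Solvent: stress test gives 204 − 30 = 174; no stress test gives 146 − 0 = 146. No deviation. ✓
Distressed: no stress test gives 146 − 0 = 146; stress test gives 204 − 84 = 120. No deviation. ✓
Both incentive constraints hold.

Yes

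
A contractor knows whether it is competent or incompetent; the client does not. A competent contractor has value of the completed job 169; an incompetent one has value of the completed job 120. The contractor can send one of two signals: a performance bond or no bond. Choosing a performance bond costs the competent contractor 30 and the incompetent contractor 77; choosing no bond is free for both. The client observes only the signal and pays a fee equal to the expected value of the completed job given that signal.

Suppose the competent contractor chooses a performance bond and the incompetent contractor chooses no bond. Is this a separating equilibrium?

Under separation the client infers type exactly: bond → competent (pays 169), no bond → incompetent (pays 120).
Competent: bond gives 169 − 30 = 139; no bond gives 120 − 0 = 120. No deviation. ✓
Incompetent: no bond gives 120 − 0 = 120; bond gives 169 − 77 = 92. No deviation. ✓
Both incentive constraints hold.

Yes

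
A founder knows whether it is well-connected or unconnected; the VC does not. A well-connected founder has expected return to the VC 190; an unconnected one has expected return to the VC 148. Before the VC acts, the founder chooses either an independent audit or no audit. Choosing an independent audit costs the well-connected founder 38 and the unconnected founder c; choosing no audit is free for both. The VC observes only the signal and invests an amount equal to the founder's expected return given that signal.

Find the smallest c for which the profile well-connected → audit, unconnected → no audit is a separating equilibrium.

Under separation: audit → well-connected (pays 190); no audit → unconnected (pays 148).
Well-connected: 190 − 38 = 152 ≥ 148 − 0 = 148. Holds regardless of c. ✓
Unconnected: 148 − 0 ≥ 190 − c, so c ≥ 190 − 148 = 42.

42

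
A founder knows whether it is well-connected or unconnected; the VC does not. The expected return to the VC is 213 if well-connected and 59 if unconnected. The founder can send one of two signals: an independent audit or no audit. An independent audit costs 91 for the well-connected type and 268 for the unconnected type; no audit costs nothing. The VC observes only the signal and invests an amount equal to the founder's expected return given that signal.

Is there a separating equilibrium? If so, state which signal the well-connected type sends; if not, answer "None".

Try well-connected → audit, unconnected → no audit:
  Under separation the VC infers type exactly: audit → well-connected (pays 213), no audit → unconnected (pays 59).
  Well-connected: audit gives 213 − 91 = 122; no audit gives 59 − 0 = 59. No deviation. ✓
  Unconnected: no audit gives 59 − 0 = 59; audit gives 213 − 268 = -55. No deviation. ✓
Both hold — the well-connected type sends audit.

audit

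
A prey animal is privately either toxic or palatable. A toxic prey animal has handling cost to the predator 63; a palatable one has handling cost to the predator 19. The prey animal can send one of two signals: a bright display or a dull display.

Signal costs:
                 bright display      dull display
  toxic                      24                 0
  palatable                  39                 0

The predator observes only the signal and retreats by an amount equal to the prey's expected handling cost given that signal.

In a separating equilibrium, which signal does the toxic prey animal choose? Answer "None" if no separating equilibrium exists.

Try toxic → bright display, palatable → dull display:
  If types separate, bright display earns payment 63 and dull display earns 19.
  Toxic: bright display gives 63 − 24 = 39; dull display gives 19 − 0 = 19. No deviation. ✓
  Palatable: dull display gives 19 − 0 = 19; bright display gives 63 − 39 = 24. Would deviate. ✗
Try toxic → dull display, palatable → bright display:
  If types separate, dull display earns payment 63 and bright display earns 19.
  Toxic: dull display gives 63 − 0 = 63; bright display gives 19 − 24 = -5. No deviation. ✓
  Palatable: bright display gives 19 − 39 = -20; dull display gives 63 − 0 = 63. Would deviate. ✗
Neither assignment is incentive-compatible.

None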